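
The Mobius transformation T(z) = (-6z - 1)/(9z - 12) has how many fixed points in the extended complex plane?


Step 1: Fixed points satisfy T(z) = z
Step 2: 9z^2 - 6z + 1 = 0
Step 3: Discriminant = (-6)^2 - 4*9*1 = 0
Step 4: Number of fixed points = 1

1


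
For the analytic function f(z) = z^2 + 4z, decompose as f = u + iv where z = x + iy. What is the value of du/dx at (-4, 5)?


Step 1: f(z) = (x+iy)^2 + 4(x+iy) + 0
Step 2: u = (x^2 - y^2) + 4x + 0
Step 3: u_x = 2x + 4
Step 4: At (-4, 5): u_x = -8 + 4 = -4

-4


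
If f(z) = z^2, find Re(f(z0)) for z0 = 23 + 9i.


Step 1: z0 = 23 + 9i
Step 2: z0^2 = 23^2 - 9^2 + 414i
Step 3: real part = 529 - 81 = 448

448


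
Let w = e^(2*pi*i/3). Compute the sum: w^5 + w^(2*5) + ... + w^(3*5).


Step 1: The sum sum_{j=1}^{n} w^(k*j) equals n if n | k, else 0.
Step 2: Here n = 3, k = 5
Step 3: Does n divide k? 3 | 5 -> False
Step 4: Sum = 0

0


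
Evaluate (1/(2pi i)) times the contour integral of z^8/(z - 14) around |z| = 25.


Step 1: f(z) = z^8, a = 14 is inside |z| = 25
Step 2: By Cauchy integral formula: (1/(2pi*i)) * integral = f(a)
Step 3: f(14) = 14^8 = 1475789056

1475789056


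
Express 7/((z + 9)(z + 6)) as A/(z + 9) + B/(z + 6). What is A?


Step 1: Multiply both sides by (z + 9) and set z = -9
Step 2: A = 7 / (-9 + 6)
Step 3: A = 7 / (-3)
Step 4: A = -7/3

-7/3


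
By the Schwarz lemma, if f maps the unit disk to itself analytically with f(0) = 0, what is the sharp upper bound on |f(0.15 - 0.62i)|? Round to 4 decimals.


Step 1: Schwarz lemma: if f: D -> D is analytic with f(0) = 0, then |f(z)| <= |z| for all z in D, and this is sharp (f(z) = z).
Step 2: |z0|^2 = 0.15^2 + (-0.62)^2 = 0.4069
Step 3: |z0| = sqrt(0.4069) = 0.637887
Step 4: Best bound = |z0| = 0.6379

0.6379


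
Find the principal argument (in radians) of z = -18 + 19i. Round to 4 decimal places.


Step 1: z = -18 + 19i
Step 2: arg(z) = atan2(19, -18)
Step 3: arg(z) = 2.3292

2.3292


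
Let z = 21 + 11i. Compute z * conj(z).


Step 1: conj(z) = 21 - 11i
Step 2: z * conj(z) = 21^2 + 11^2
Step 3: = 441 + 121 = 562

562


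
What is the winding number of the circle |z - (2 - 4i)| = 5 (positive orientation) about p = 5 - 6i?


Step 1: Center c = (2, -4), radius = 5
Step 2: |p - c|^2 = 3^2 + (-2)^2 = 13
Step 3: r^2 = 25
Step 4: |p-c| < r so winding number = 1

1


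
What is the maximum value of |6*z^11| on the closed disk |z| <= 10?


Step 1: On |z| = 10, |f(z)| = 6 * |z|^11 = 6 * 10^11
Step 2: By maximum modulus principle, maximum is on boundary.
Step 3: Maximum = 6 * 100000000000 = 600000000000

600000000000


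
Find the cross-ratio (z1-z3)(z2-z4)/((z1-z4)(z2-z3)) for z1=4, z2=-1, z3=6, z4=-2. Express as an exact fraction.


Step 1: (z1-z3)(z2-z4) = (-2) * 1 = -2
Step 2: (z1-z4)(z2-z3) = 6 * (-7) = -42
Step 3: Cross-ratio = 2/42 = 1/21

1/21


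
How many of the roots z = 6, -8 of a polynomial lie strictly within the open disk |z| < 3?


Step 1: Check each root:
  z = 6: |6| = 6 >= 3
  z = -8: |-8| = 8 >= 3
Step 2: Count = 0

0


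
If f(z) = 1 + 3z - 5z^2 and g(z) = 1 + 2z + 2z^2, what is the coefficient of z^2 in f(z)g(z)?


Step 1: z^2 term in f*g comes from: (1)*(2z^2) + (3z)*(2z) + (-5z^2)*(1)
Step 2: = 2 + 6 - 5
Step 3: = 3

3


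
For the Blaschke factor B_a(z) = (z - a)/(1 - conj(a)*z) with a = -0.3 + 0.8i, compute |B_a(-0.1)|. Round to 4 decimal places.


Step 1: Numerator z0 - a = -0.1 - (-0.3 + 0.8i) = 0.2 - 0.8i
Step 2: Denominator 1 - conj(a)*z0 = 1 - (-0.3 - 0.8i)*(-0.1) = 0.97 - 0.08i
Step 3: |z0 - a|^2 = 0.2^2 + (-0.8)^2 = 0.68; |1 - conj(a)*z0|^2 = 0.97^2 + (-0.08)^2 = 0.9473
Step 4: |B_a(-0.1)| = sqrt(0.68 / 0.9473) = sqrt(0.71783)
Step 5: = 0.8472

0.8472


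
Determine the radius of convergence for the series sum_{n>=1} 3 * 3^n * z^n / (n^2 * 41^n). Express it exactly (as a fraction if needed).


Step 1: General term a_n = 3 * 3^n / (n^2 * 41^n)
Step 2: By the root test, |a_n|^(1/n) = 3^(1/n) * 3 / (n^(2/n) * 41) -> 3/41 as n -> infinity (since 3^(1/n) -> 1 and n^(2/n) -> 1)
Step 3: R = 1/lim|a_n|^(1/n) = 41/3

41/3


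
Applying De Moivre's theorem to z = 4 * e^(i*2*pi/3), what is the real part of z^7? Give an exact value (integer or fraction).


Step 1: By De Moivre's theorem, z^7 = 4^7 * e^(i*7*2*pi/3) = 16384 * (cos(14*pi/3) + i*sin(14*pi/3))
Step 2: |z|^7 = 4^7 = 16384
Step 3: Reduce the angle mod 2*pi: 14*pi/3 - 4*pi = 2*pi/3
Step 4: cos(2*pi/3) = -1/2
Step 5: Re(z^7) = 16384 * (-1/2) = -8192

-8192


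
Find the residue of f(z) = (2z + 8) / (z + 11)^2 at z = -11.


Step 1: Pole of order 2 at z = -11
Step 2: Res = lim d/dz [(z + 11)^2 * f(z)] as z -> -11
Step 3: (z + 11)^2 * f(z) = 2z + 8
Step 4: d/dz[2z + 8] = 2

2


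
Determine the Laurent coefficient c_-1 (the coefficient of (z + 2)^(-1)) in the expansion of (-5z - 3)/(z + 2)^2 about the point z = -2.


Step 1: Write the numerator in powers of (z + 2): -5z - 3 = -5(z + 2) + (-5*(-2) - 3) = -5(z + 2) + 7
Step 2: Divide by (z + 2)^2: f(z) = 7(z + 2)^(-2) - 5(z + 2)^(-1)
Step 3: This finite sum is the Laurent series of f about z = -2.
Step 4: Coefficient of (z + 2)^(-1) = coefficient of (z + 2) in the re-centred numerator = -5

-5


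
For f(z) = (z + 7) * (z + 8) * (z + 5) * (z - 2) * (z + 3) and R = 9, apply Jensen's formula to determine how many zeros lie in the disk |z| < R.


Jensen's formula: (1/2pi)*integral log|f(Re^it)|dt = log|f(0)| + sum_{|a_k|<R} log(R/|a_k|)
Step 1: f(0) = 7 * 8 * 5 * (-2) * 3 = -1680
Step 2: log|f(0)| = log|-7| + log|-8| + log|-5| + log|2| + log|-3| = 7.4265
Step 3: Zeros inside |z| < 9: -7, -8, -5, 2, -3
Step 4: Jensen sum = log(9/7) + log(9/8) + log(9/5) + log(9/2) + log(9/3) = 3.5596
Step 5: n(R) = number of terms in the Jensen sum = count of zeros inside |z| < 9 = 5

5


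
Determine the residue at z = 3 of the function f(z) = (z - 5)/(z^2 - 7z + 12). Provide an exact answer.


Step 1: Q(z) = z^2 - 7z + 12 = (z - 3)(z - 4)
Step 2: Q'(z) = 2z - 7
Step 3: Q'(3) = -1, P(3) = -2
Step 4: Res = P(3)/Q'(3) = -2/(-1) = 2

2


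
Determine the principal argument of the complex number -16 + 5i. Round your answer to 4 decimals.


Step 1: z = -16 + 5i
Step 2: arg(z) = atan2(5, -16)
Step 3: arg(z) = 2.8387

2.8387


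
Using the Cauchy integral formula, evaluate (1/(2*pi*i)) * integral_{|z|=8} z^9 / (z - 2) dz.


Step 1: f(z) = z^9, a = 2 is inside |z| = 8
Step 2: By Cauchy integral formula: (1/(2pi*i)) * integral = f(a)
Step 3: f(2) = 2^9 = 512

512


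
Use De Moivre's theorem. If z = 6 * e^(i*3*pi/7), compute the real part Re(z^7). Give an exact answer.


Step 1: By De Moivre's theorem, z^7 = 6^7 * e^(i*7*3*pi/7) = 279936 * (cos(3*pi) + i*sin(3*pi))
Step 2: |z|^7 = 6^7 = 279936
Step 3: Reduce the angle mod 2*pi: 3*pi - 2*pi = pi
Step 4: cos(pi) = -1
Step 5: Re(z^7) = 279936 * (-1) = -279936

-279936


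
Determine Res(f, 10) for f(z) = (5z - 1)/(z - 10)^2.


Step 1: Pole of order 2 at z = 10
Step 2: Res = lim d/dz [(z - 10)^2 * f(z)] as z -> 10
Step 3: (z - 10)^2 * f(z) = 5z - 1
Step 4: d/dz[5z - 1] = 5

5


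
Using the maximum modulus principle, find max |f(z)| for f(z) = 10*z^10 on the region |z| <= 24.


Step 1: On |z| = 24, |f(z)| = 10 * |z|^10 = 10 * 24^10
Step 2: By maximum modulus principle, maximum is on boundary.
Step 3: Maximum = 10 * 63403380965376 = 634033809653760

634033809653760


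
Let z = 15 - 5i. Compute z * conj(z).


Step 1: conj(z) = 15 + 5i
Step 2: z * conj(z) = 15^2 + (-5)^2
Step 3: = 225 + 25 = 250

250


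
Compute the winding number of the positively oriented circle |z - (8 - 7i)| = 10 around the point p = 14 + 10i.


Step 1: Center c = (8, -7), radius = 10
Step 2: |p - c|^2 = 6^2 + 17^2 = 325
Step 3: r^2 = 100
Step 4: |p-c| > r so winding number = 0

0


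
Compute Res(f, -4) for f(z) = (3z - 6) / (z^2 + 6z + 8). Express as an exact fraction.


Step 1: Q(z) = z^2 + 6z + 8 = (z + 4)(z + 2)
Step 2: Q'(z) = 2z + 6
Step 3: Q'(-4) = -2, P(-4) = -18
Step 4: Res = P(-4)/Q'(-4) = -18/(-2) = 9

9


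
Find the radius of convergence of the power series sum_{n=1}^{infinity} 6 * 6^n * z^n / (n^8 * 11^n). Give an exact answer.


Step 1: General term a_n = 6 * 6^n / (n^8 * 11^n)
Step 2: By the root test, |a_n|^(1/n) = 6^(1/n) * 6 / (n^(8/n) * 11) -> 6/11 as n -> infinity (since 6^(1/n) -> 1 and n^(8/n) -> 1)
Step 3: R = 1/lim|a_n|^(1/n) = 11/6

11/6


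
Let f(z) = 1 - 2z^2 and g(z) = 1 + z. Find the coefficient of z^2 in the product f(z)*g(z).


Step 1: z^2 term in f*g comes from: (1)*(0) + (0)*(z) + (-2z^2)*(1)
Step 2: = 0 + 0 - 2
Step 3: = -2

-2


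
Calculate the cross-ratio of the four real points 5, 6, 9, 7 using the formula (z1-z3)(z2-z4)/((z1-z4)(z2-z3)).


Step 1: (z1-z3)(z2-z4) = (-4) * (-1) = 4
Step 2: (z1-z4)(z2-z3) = (-2) * (-3) = 6
Step 3: Cross-ratio = 4/6 = 2/3

2/3


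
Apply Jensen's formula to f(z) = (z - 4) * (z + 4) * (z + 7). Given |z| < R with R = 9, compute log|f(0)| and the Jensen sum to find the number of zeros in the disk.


Jensen's formula: (1/2pi)*integral log|f(Re^it)|dt = log|f(0)| + sum_{|a_k|<R} log(R/|a_k|)
Step 1: f(0) = (-4) * 4 * 7 = -112
Step 2: log|f(0)| = log|4| + log|-4| + log|-7| = 4.7185
Step 3: Zeros inside |z| < 9: 4, -4, -7
Step 4: Jensen sum = log(9/4) + log(9/4) + log(9/7) = 1.8732
Step 5: n(R) = number of terms in the Jensen sum = count of zeros inside |z| < 9 = 3

3


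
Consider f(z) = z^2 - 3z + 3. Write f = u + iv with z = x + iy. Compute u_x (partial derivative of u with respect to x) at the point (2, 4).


Step 1: f(z) = (x+iy)^2 - 3(x+iy) + 3
Step 2: u = (x^2 - y^2) - 3x + 3
Step 3: u_x = 2x - 3
Step 4: At (2, 4): u_x = 4 - 3 = 1

1


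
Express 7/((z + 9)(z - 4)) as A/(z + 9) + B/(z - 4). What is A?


Step 1: Multiply both sides by (z + 9) and set z = -9
Step 2: A = 7 / (-9 - 4)
Step 3: A = 7 / (-13)
Step 4: A = -7/13

-7/13


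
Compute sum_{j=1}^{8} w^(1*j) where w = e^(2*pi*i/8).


Step 1: The sum sum_{j=1}^{n} w^(k*j) equals n if n | k, else 0.
Step 2: Here n = 8, k = 1
Step 3: Does n divide k? 8 | 1 -> False
Step 4: Sum = 0

0


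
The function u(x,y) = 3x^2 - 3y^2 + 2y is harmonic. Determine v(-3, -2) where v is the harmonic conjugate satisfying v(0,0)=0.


Step 1: v_x = -u_y = 6y - 2
Step 2: v_y = u_x = 6x + 0
Step 3: v = 6xy - 2x + C
Step 4: v(0,0) = 0 => C = 0
Step 5: v(-3, -2) = 42

42


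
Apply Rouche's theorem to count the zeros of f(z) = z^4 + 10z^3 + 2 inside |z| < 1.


Step 1: On |z| = 1 the three terms have sizes |z^4| = 1^4 = 1, |10z^3| = 10*1^3 = 10, |2| = 2
Step 2: The dominant term is g(z) = 10z^3; let h(z) = z^4 + 2 so f = g + h
Step 3: On |z| = 1: |g| = 10 and |h| <= 1 + 2 = 3
Step 4: Since 10 > 3, |h| < |g| on |z| = 1, so by Rouche f has the same number of zeros as g inside |z| < 1
Step 5: g(z) = 10z^3 has 3 zeros (at the origin, multiplicity 3) inside |z| < 1. Answer = 3

3


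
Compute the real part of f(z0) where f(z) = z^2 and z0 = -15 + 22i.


Step 1: z0 = -15 + 22i
Step 2: z0^2 = (-15)^2 - 22^2 - 660i
Step 3: real part = 225 - 484 = -259

-259


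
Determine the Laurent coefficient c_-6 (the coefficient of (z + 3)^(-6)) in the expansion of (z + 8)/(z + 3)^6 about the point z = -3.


Step 1: Write the numerator in powers of (z + 3): z + 8 = (z + 3) + (1*(-3) + 8) = (z + 3) + 5
Step 2: Divide by (z + 3)^6: f(z) = 5(z + 3)^(-6) + (z + 3)^(-5)
Step 3: This finite sum is the Laurent series of f about z = -3.
Step 4: Coefficient of (z + 3)^(-6) = 1*(-3) + 8 = 5

5


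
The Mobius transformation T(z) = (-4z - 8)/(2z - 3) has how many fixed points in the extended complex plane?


Step 1: Fixed points satisfy T(z) = z
Step 2: 2z^2 + z + 8 = 0
Step 3: Discriminant = 1^2 - 4*2*8 = -63
Step 4: Number of fixed points = 2

2


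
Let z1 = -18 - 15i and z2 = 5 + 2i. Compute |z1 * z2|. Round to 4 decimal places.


Step 1: |z1| = sqrt((-18)^2 + (-15)^2) = sqrt(549)
Step 2: |z2| = sqrt(5^2 + 2^2) = sqrt(29)
Step 3: |z1*z2| = |z1|*|z2| = sqrt(549) * sqrt(29) = sqrt(549 * 29) = sqrt(15921)
Step 4: = 126.1784

126.1784


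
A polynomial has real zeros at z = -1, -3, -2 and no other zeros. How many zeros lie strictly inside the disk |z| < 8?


Step 1: Check each root:
  z = -1: |-1| = 1 < 8
  z = -3: |-3| = 3 < 8
  z = -2: |-2| = 2 < 8
Step 2: Count = 3

3


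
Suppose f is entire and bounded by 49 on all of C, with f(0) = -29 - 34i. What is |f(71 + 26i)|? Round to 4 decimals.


Step 1: By Liouville's theorem, a bounded entire function is constant.
Step 2: f(z) = f(0) = -29 - 34i for all z.
Step 3: |f(w)| = |-29 - 34i| = sqrt(841 + 1156)
Step 4: = 44.6878

44.6878


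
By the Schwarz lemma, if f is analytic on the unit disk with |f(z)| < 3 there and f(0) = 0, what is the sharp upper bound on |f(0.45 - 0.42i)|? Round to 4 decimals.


Step 1: g = f/3 maps D -> D with g(0) = 0, so by the Schwarz lemma |g(z)| <= |z|, i.e. |f(z)| <= 3|z|; this is sharp (f(z) = 3z).
Step 2: |z0|^2 = 0.45^2 + (-0.42)^2 = 0.3789
Step 3: |z0| = sqrt(0.3789) = 0.615549
Step 4: Best bound = 3 * |z0| = 3 * 0.615549 = 1.8466

1.8466


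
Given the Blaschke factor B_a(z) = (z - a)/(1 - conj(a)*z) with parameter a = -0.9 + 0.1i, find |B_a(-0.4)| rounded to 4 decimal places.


Step 1: Numerator z0 - a = -0.4 - (-0.9 + 0.1i) = 0.5 - 0.1i
Step 2: Denominator 1 - conj(a)*z0 = 1 - (-0.9 - 0.1i)*(-0.4) = 0.64 - 0.04i
Step 3: |z0 - a|^2 = 0.5^2 + (-0.1)^2 = 0.26; |1 - conj(a)*z0|^2 = 0.64^2 + (-0.04)^2 = 0.4112
Step 4: |B_a(-0.4)| = sqrt(0.26 / 0.4112) = sqrt(0.632296)
Step 5: = 0.7952

0.7952


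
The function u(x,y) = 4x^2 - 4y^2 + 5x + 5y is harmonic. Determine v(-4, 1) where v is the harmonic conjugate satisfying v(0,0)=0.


Step 1: v_x = -u_y = 8y - 5
Step 2: v_y = u_x = 8x + 5
Step 3: v = 8xy - 5x + 5y + C
Step 4: v(0,0) = 0 => C = 0
Step 5: v(-4, 1) = -7

-7


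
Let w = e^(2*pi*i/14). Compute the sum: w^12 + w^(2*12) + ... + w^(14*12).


Step 1: The sum sum_{j=1}^{n} w^(k*j) equals n if n | k, else 0.
Step 2: Here n = 14, k = 12
Step 3: Does n divide k? 14 | 12 -> False
Step 4: Sum = 0

0


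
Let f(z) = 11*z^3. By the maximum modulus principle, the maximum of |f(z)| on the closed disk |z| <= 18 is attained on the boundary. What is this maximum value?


Step 1: On |z| = 18, |f(z)| = 11 * |z|^3 = 11 * 18^3
Step 2: By maximum modulus principle, maximum is on boundary.
Step 3: Maximum = 11 * 5832 = 64152

64152


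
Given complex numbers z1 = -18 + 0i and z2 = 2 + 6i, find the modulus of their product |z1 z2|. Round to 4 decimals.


Step 1: |z1| = sqrt((-18)^2 + 0^2) = sqrt(324)
Step 2: |z2| = sqrt(2^2 + 6^2) = sqrt(40)
Step 3: |z1*z2| = |z1|*|z2| = sqrt(324) * sqrt(40) = sqrt(324 * 40) = sqrt(12960)
Step 4: = 113.842

113.842


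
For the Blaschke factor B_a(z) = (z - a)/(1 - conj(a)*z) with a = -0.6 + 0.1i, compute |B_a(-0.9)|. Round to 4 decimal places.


Step 1: Numerator z0 - a = -0.9 - (-0.6 + 0.1i) = -0.3 - 0.1i
Step 2: Denominator 1 - conj(a)*z0 = 1 - (-0.6 - 0.1i)*(-0.9) = 0.46 - 0.09i
Step 3: |z0 - a|^2 = (-0.3)^2 + (-0.1)^2 = 0.1; |1 - conj(a)*z0|^2 = 0.46^2 + (-0.09)^2 = 0.2197
Step 4: |B_a(-0.9)| = sqrt(0.1 / 0.2197) = sqrt(0.455166)
Step 5: = 0.6747

0.6747


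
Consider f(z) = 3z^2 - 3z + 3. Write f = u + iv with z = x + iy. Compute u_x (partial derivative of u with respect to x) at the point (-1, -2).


Step 1: f(z) = 3(x+iy)^2 - 3(x+iy) + 3
Step 2: u = 3(x^2 - y^2) - 3x + 3
Step 3: u_x = 6x - 3
Step 4: At (-1, -2): u_x = -6 - 3 = -9

-9


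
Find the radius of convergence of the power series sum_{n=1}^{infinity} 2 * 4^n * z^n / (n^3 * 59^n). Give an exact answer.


Step 1: General term a_n = 2 * 4^n / (n^3 * 59^n)
Step 2: By the root test, |a_n|^(1/n) = 2^(1/n) * 4 / (n^(3/n) * 59) -> 4/59 as n -> infinity (since 2^(1/n) -> 1 and n^(3/n) -> 1)
Step 3: R = 1/lim|a_n|^(1/n) = 59/4

59/4


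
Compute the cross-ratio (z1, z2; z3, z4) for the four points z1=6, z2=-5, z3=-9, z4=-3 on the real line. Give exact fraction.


Step 1: (z1-z3)(z2-z4) = 15 * (-2) = -30
Step 2: (z1-z4)(z2-z3) = 9 * 4 = 36
Step 3: Cross-ratio = -30/36 = -5/6

-5/6


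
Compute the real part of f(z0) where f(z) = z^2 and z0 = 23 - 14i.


Step 1: z0 = 23 - 14i
Step 2: z0^2 = 23^2 - (-14)^2 - 644i
Step 3: real part = 529 - 196 = 333

333


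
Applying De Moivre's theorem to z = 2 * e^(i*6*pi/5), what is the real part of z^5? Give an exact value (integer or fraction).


Step 1: By De Moivre's theorem, z^5 = 2^5 * e^(i*5*6*pi/5) = 32 * (cos(6*pi) + i*sin(6*pi))
Step 2: |z|^5 = 2^5 = 32
Step 3: Reduce the angle mod 2*pi: 6*pi - 6*pi = 0
Step 4: cos(0) = 1
Step 5: Re(z^5) = 32 * 1 = 32

32


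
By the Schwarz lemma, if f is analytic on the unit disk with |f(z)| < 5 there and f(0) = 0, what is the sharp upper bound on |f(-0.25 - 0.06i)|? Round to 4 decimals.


Step 1: g = f/5 maps D -> D with g(0) = 0, so by the Schwarz lemma |g(z)| <= |z|, i.e. |f(z)| <= 5|z|; this is sharp (f(z) = 5z).
Step 2: |z0|^2 = (-0.25)^2 + (-0.06)^2 = 0.0661
Step 3: |z0| = sqrt(0.0661) = 0.257099
Step 4: Best bound = 5 * |z0| = 5 * 0.257099 = 1.2855

1.2855


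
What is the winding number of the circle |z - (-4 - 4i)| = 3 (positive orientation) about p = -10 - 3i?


Step 1: Center c = (-4, -4), radius = 3
Step 2: |p - c|^2 = (-6)^2 + 1^2 = 37
Step 3: r^2 = 9
Step 4: |p-c| > r so winding number = 0

0


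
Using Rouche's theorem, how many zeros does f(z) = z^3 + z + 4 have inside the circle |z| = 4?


Step 1: On |z| = 4 the three terms have sizes |z^3| = 4^3 = 64, |z| = 4, |4| = 4
Step 2: The dominant term is g(z) = z^3; let h(z) = z + 4 so f = g + h
Step 3: On |z| = 4: |g| = 64 and |h| <= 4 + 4 = 8
Step 4: Since 64 > 8, |h| < |g| on |z| = 4, so by Rouche f has the same number of zeros as g inside |z| < 4
Step 5: g(z) = z^3 has 3 zeros (all at the origin) inside |z| < 4. Answer = 3

3


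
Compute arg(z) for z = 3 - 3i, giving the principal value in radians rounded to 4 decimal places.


Step 1: z = 3 - 3i
Step 2: arg(z) = atan2(-3, 3)
Step 3: arg(z) = -0.7854

-0.7854


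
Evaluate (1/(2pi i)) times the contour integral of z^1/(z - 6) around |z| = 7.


Step 1: f(z) = z^1, a = 6 is inside |z| = 7
Step 2: By Cauchy integral formula: (1/(2pi*i)) * integral = f(a)
Step 3: f(6) = 6^1 = 6

6


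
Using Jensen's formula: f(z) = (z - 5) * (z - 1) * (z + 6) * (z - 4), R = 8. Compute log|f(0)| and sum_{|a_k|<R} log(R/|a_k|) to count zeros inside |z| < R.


Jensen's formula: (1/2pi)*integral log|f(Re^it)|dt = log|f(0)| + sum_{|a_k|<R} log(R/|a_k|)
Step 1: f(0) = (-5) * (-1) * 6 * (-4) = -120
Step 2: log|f(0)| = log|5| + log|1| + log|-6| + log|4| = 4.7875
Step 3: Zeros inside |z| < 8: 5, 1, -6, 4
Step 4: Jensen sum = log(8/5) + log(8/1) + log(8/6) + log(8/4) = 3.5303
Step 5: n(R) = number of terms in the Jensen sum = count of zeros inside |z| < 8 = 4

4


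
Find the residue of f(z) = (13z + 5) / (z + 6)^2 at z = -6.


Step 1: Pole of order 2 at z = -6
Step 2: Res = lim d/dz [(z + 6)^2 * f(z)] as z -> -6
Step 3: (z + 6)^2 * f(z) = 13z + 5
Step 4: d/dz[13z + 5] = 13

13


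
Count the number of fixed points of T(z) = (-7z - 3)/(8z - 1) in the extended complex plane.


Step 1: Fixed points satisfy T(z) = z
Step 2: 8z^2 + 6z + 3 = 0
Step 3: Discriminant = 6^2 - 4*8*3 = -60
Step 4: Number of fixed points = 2

2


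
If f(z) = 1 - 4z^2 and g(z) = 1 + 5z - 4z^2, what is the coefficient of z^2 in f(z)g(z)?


Step 1: z^2 term in f*g comes from: (1)*(-4z^2) + (0)*(5z) + (-4z^2)*(1)
Step 2: = -4 + 0 - 4
Step 3: = -8

-8


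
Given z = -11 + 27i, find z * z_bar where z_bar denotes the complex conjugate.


Step 1: conj(z) = -11 - 27i
Step 2: z * conj(z) = (-11)^2 + 27^2
Step 3: = 121 + 729 = 850

850


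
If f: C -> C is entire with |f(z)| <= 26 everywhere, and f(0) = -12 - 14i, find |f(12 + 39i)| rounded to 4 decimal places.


Step 1: By Liouville's theorem, a bounded entire function is constant.
Step 2: f(z) = f(0) = -12 - 14i for all z.
Step 3: |f(w)| = |-12 - 14i| = sqrt(144 + 196)
Step 4: = 18.4391

18.4391


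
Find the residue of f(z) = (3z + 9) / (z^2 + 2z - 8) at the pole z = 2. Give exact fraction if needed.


Step 1: Q(z) = z^2 + 2z - 8 = (z - 2)(z + 4)
Step 2: Q'(z) = 2z + 2
Step 3: Q'(2) = 6, P(2) = 15
Step 4: Res = P(2)/Q'(2) = 15/6 = 5/2

5/2


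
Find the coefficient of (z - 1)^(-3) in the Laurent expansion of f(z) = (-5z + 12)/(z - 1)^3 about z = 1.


Step 1: Write the numerator in powers of (z - 1): -5z + 12 = -5(z - 1) + (-5*1 + 12) = -5(z - 1) + 7
Step 2: Divide by (z - 1)^3: f(z) = 7(z - 1)^(-3) - 5(z - 1)^(-2)
Step 3: This finite sum is the Laurent series of f about z = 1.
Step 4: Coefficient of (z - 1)^(-3) = -5*1 + 12 = 7

7


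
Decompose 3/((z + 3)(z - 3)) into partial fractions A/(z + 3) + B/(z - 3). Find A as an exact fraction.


Step 1: Multiply both sides by (z + 3) and set z = -3
Step 2: A = 3 / (-3 - 3)
Step 3: A = 3 / (-6)
Step 4: A = -1/2

-1/2


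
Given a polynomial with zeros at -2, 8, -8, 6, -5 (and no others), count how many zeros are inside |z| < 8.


Step 1: Check each root:
  z = -2: |-2| = 2 < 8
  z = 8: |8| = 8 >= 8
  z = -8: |-8| = 8 >= 8
  z = 6: |6| = 6 < 8
  z = -5: |-5| = 5 < 8
Step 2: Count = 3

3


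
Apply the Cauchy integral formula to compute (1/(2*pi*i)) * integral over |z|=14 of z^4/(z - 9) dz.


Step 1: f(z) = z^4, a = 9 is inside |z| = 14
Step 2: By Cauchy integral formula: (1/(2pi*i)) * integral = f(a)
Step 3: f(9) = 9^4 = 6561

6561


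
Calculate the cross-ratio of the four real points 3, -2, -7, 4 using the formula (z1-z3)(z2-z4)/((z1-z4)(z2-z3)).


Step 1: (z1-z3)(z2-z4) = 10 * (-6) = -60
Step 2: (z1-z4)(z2-z3) = (-1) * 5 = -5
Step 3: Cross-ratio = 60/5 = 12

12


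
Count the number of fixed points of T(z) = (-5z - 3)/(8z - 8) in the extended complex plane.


Step 1: Fixed points satisfy T(z) = z
Step 2: 8z^2 - 3z + 3 = 0
Step 3: Discriminant = (-3)^2 - 4*8*3 = -87
Step 4: Number of fixed points = 2

2


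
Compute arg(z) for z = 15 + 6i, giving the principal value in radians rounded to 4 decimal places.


Step 1: z = 15 + 6i
Step 2: arg(z) = atan2(6, 15)
Step 3: arg(z) = 0.3805

0.3805


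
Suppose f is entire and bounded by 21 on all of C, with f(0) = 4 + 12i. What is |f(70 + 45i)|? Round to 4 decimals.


Step 1: By Liouville's theorem, a bounded entire function is constant.
Step 2: f(z) = f(0) = 4 + 12i for all z.
Step 3: |f(w)| = |4 + 12i| = sqrt(16 + 144)
Step 4: = 12.6491

12.6491


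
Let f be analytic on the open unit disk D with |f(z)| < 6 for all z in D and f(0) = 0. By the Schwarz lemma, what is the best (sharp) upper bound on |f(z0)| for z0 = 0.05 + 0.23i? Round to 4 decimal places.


Step 1: g = f/6 maps D -> D with g(0) = 0, so by the Schwarz lemma |g(z)| <= |z|, i.e. |f(z)| <= 6|z|; this is sharp (f(z) = 6z).
Step 2: |z0|^2 = 0.05^2 + 0.23^2 = 0.0554
Step 3: |z0| = sqrt(0.0554) = 0.235372
Step 4: Best bound = 6 * |z0| = 6 * 0.235372 = 1.4122

1.4122


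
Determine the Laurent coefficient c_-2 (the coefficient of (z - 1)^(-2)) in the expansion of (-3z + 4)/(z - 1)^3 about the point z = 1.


Step 1: Write the numerator in powers of (z - 1): -3z + 4 = -3(z - 1) + (-3*1 + 4) = -3(z - 1) + 1
Step 2: Divide by (z - 1)^3: f(z) = (z - 1)^(-3) - 3(z - 1)^(-2)
Step 3: This finite sum is the Laurent series of f about z = 1.
Step 4: Coefficient of (z - 1)^(-2) = coefficient of (z - 1) in the re-centred numerator = -3

-3


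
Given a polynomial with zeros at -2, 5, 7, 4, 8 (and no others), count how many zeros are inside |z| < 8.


Step 1: Check each root:
  z = -2: |-2| = 2 < 8
  z = 5: |5| = 5 < 8
  z = 7: |7| = 7 < 8
  z = 4: |4| = 4 < 8
  z = 8: |8| = 8 >= 8
Step 2: Count = 4

4


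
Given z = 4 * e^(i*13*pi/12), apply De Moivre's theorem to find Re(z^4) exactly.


Step 1: By De Moivre's theorem, z^4 = 4^4 * e^(i*4*13*pi/12) = 256 * (cos(13*pi/3) + i*sin(13*pi/3))
Step 2: |z|^4 = 4^4 = 256
Step 3: Reduce the angle mod 2*pi: 13*pi/3 - 4*pi = pi/3
Step 4: cos(pi/3) = 1/2
Step 5: Re(z^4) = 256 * 1/2 = 128

128


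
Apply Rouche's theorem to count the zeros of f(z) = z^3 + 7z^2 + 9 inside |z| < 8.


Step 1: On |z| = 8 the three terms have sizes |z^3| = 8^3 = 512, |7z^2| = 7*8^2 = 448, |9| = 9
Step 2: The dominant term is g(z) = z^3; let h(z) = 7z^2 + 9 so f = g + h
Step 3: On |z| = 8: |g| = 512 and |h| <= 448 + 9 = 457
Step 4: Since 512 > 457, |h| < |g| on |z| = 8, so by Rouche f has the same number of zeros as g inside |z| < 8
Step 5: g(z) = z^3 has 3 zeros (all at the origin) inside |z| < 8. Answer = 3

3


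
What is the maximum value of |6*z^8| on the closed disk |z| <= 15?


Step 1: On |z| = 15, |f(z)| = 6 * |z|^8 = 6 * 15^8
Step 2: By maximum modulus principle, maximum is on boundary.
Step 3: Maximum = 6 * 2562890625 = 15377343750

15377343750


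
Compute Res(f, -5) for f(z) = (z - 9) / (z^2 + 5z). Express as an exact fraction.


Step 1: Q(z) = z^2 + 5z = (z + 5)(z)
Step 2: Q'(z) = 2z + 5
Step 3: Q'(-5) = -5, P(-5) = -14
Step 4: Res = P(-5)/Q'(-5) = -14/(-5) = 14/5

14/5


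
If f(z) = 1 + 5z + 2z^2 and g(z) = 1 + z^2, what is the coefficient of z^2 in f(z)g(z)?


Step 1: z^2 term in f*g comes from: (1)*(z^2) + (5z)*(0) + (2z^2)*(1)
Step 2: = 1 + 0 + 2
Step 3: = 3

3


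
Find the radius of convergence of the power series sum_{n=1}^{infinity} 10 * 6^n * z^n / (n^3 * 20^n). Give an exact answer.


Step 1: General term a_n = 10 * 6^n / (n^3 * 20^n)
Step 2: By the root test, |a_n|^(1/n) = 10^(1/n) * 6 / (n^(3/n) * 20) -> 6/20 as n -> infinity (since 10^(1/n) -> 1 and n^(3/n) -> 1)
Step 3: R = 1/lim|a_n|^(1/n) = 20/6 = 10/3

10/3


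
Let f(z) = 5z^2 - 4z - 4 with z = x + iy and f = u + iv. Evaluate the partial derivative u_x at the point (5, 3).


Step 1: f(z) = 5(x+iy)^2 - 4(x+iy) - 4
Step 2: u = 5(x^2 - y^2) - 4x - 4
Step 3: u_x = 10x - 4
Step 4: At (5, 3): u_x = 50 - 4 = 46

46


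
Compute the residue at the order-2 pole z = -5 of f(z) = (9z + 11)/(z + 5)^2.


Step 1: Pole of order 2 at z = -5
Step 2: Res = lim d/dz [(z + 5)^2 * f(z)] as z -> -5
Step 3: (z + 5)^2 * f(z) = 9z + 11
Step 4: d/dz[9z + 11] = 9

9


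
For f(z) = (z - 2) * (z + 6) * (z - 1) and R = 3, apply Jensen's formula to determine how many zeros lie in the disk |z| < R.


Jensen's formula: (1/2pi)*integral log|f(Re^it)|dt = log|f(0)| + sum_{|a_k|<R} log(R/|a_k|)
Step 1: f(0) = (-2) * 6 * (-1) = 12
Step 2: log|f(0)| = log|2| + log|-6| + log|1| = 2.4849
Step 3: Zeros inside |z| < 3: 2, 1
Step 4: Jensen sum = log(3/2) + log(3/1) = 1.5041
Step 5: n(R) = number of terms in the Jensen sum = count of zeros inside |z| < 3 = 2

2


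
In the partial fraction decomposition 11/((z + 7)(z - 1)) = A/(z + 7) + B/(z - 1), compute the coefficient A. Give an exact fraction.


Step 1: Multiply both sides by (z + 7) and set z = -7
Step 2: A = 11 / (-7 - 1)
Step 3: A = 11 / (-8)
Step 4: A = -11/8

-11/8


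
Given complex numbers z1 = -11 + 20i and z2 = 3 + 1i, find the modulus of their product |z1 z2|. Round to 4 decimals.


Step 1: |z1| = sqrt((-11)^2 + 20^2) = sqrt(521)
Step 2: |z2| = sqrt(3^2 + 1^2) = sqrt(10)
Step 3: |z1*z2| = |z1|*|z2| = sqrt(521) * sqrt(10) = sqrt(521 * 10) = sqrt(5210)
Step 4: = 72.1803

72.1803


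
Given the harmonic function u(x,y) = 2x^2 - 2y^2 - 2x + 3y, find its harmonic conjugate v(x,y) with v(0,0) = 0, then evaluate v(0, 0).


Step 1: v_x = -u_y = 4y - 3
Step 2: v_y = u_x = 4x - 2
Step 3: v = 4xy - 3x - 2y + C
Step 4: v(0,0) = 0 => C = 0
Step 5: v(0, 0) = 0

0


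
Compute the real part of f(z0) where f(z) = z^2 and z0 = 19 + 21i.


Step 1: z0 = 19 + 21i
Step 2: z0^2 = 19^2 - 21^2 + 798i
Step 3: real part = 361 - 441 = -80

-80


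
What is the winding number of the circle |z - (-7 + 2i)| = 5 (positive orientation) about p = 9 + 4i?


Step 1: Center c = (-7, 2), radius = 5
Step 2: |p - c|^2 = 16^2 + 2^2 = 260
Step 3: r^2 = 25
Step 4: |p-c| > r so winding number = 0

0


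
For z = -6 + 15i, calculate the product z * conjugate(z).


Step 1: conj(z) = -6 - 15i
Step 2: z * conj(z) = (-6)^2 + 15^2
Step 3: = 36 + 225 = 261

261


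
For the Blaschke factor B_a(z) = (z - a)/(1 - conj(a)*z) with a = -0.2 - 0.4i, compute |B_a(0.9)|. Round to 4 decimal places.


Step 1: Numerator z0 - a = 0.9 - (-0.2 - 0.4i) = 1.1 + 0.4i
Step 2: Denominator 1 - conj(a)*z0 = 1 - (-0.2 + 0.4i)*0.9 = 1.18 - 0.36i
Step 3: |z0 - a|^2 = 1.1^2 + 0.4^2 = 1.37; |1 - conj(a)*z0|^2 = 1.18^2 + (-0.36)^2 = 1.522
Step 4: |B_a(0.9)| = sqrt(1.37 / 1.522) = sqrt(0.900131)
Step 5: = 0.9488

0.9488


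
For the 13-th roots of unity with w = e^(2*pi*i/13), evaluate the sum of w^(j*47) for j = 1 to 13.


Step 1: The sum sum_{j=1}^{n} w^(k*j) equals n if n | k, else 0.
Step 2: Here n = 13, k = 47
Step 3: Does n divide k? 13 | 47 -> False
Step 4: Sum = 0

0


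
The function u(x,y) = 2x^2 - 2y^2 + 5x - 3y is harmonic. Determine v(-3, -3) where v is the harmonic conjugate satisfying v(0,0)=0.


Step 1: v_x = -u_y = 4y + 3
Step 2: v_y = u_x = 4x + 5
Step 3: v = 4xy + 3x + 5y + C
Step 4: v(0,0) = 0 => C = 0
Step 5: v(-3, -3) = 12

12


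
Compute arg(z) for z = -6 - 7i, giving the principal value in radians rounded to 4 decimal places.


Step 1: z = -6 - 7i
Step 2: arg(z) = atan2(-7, -6)
Step 3: arg(z) = -2.2794

-2.2794


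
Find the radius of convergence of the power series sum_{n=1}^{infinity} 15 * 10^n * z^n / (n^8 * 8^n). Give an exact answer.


Step 1: General term a_n = 15 * 10^n / (n^8 * 8^n)
Step 2: By the root test, |a_n|^(1/n) = 15^(1/n) * 10 / (n^(8/n) * 8) -> 10/8 as n -> infinity (since 15^(1/n) -> 1 and n^(8/n) -> 1)
Step 3: R = 1/lim|a_n|^(1/n) = 8/10 = 4/5

4/5


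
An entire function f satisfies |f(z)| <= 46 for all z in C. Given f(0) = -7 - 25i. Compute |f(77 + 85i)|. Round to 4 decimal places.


Step 1: By Liouville's theorem, a bounded entire function is constant.
Step 2: f(z) = f(0) = -7 - 25i for all z.
Step 3: |f(w)| = |-7 - 25i| = sqrt(49 + 625)
Step 4: = 25.9615

25.9615


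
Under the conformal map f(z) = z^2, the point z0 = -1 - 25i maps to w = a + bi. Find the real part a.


Step 1: z0 = -1 - 25i
Step 2: z0^2 = (-1)^2 - (-25)^2 + 50i
Step 3: real part = 1 - 625 = -624

-624


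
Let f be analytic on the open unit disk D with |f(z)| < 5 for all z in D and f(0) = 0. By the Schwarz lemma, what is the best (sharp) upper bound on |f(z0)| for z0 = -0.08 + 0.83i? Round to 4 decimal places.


Step 1: g = f/5 maps D -> D with g(0) = 0, so by the Schwarz lemma |g(z)| <= |z|, i.e. |f(z)| <= 5|z|; this is sharp (f(z) = 5z).
Step 2: |z0|^2 = (-0.08)^2 + 0.83^2 = 0.6953
Step 3: |z0| = sqrt(0.6953) = 0.833847
Step 4: Best bound = 5 * |z0| = 5 * 0.833847 = 4.1692

4.1692


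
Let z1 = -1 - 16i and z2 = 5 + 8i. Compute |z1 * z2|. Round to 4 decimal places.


Step 1: |z1| = sqrt((-1)^2 + (-16)^2) = sqrt(257)
Step 2: |z2| = sqrt(5^2 + 8^2) = sqrt(89)
Step 3: |z1*z2| = |z1|*|z2| = sqrt(257) * sqrt(89) = sqrt(257 * 89) = sqrt(22873)
Step 4: = 151.2382

151.2382


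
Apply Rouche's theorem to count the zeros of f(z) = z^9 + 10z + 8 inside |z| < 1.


Step 1: On |z| = 1 the three terms have sizes |z^9| = 1^9 = 1, |10z| = 10*1 = 10, |8| = 8
Step 2: The dominant term is g(z) = 10z; let h(z) = z^9 + 8 so f = g + h
Step 3: On |z| = 1: |g| = 10 and |h| <= 1 + 8 = 9
Step 4: Since 10 > 9, |h| < |g| on |z| = 1, so by Rouche f has the same number of zeros as g inside |z| < 1
Step 5: g(z) = 10z has 1 zero (at the origin, multiplicity 1) inside |z| < 1. Answer = 1

1


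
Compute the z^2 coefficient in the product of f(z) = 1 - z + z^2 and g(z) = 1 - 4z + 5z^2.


Step 1: z^2 term in f*g comes from: (1)*(5z^2) + (-z)*(-4z) + (z^2)*(1)
Step 2: = 5 + 4 + 1
Step 3: = 10

10


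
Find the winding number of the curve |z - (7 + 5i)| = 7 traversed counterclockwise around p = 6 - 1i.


Step 1: Center c = (7, 5), radius = 7
Step 2: |p - c|^2 = (-1)^2 + (-6)^2 = 37
Step 3: r^2 = 49
Step 4: |p-c| < r so winding number = 1

1


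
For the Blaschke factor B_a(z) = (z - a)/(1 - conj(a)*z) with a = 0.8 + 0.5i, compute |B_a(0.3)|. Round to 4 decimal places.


Step 1: Numerator z0 - a = 0.3 - (0.8 + 0.5i) = -0.5 - 0.5i
Step 2: Denominator 1 - conj(a)*z0 = 1 - (0.8 - 0.5i)*0.3 = 0.76 + 0.15i
Step 3: |z0 - a|^2 = (-0.5)^2 + (-0.5)^2 = 0.5; |1 - conj(a)*z0|^2 = 0.76^2 + 0.15^2 = 0.6001
Step 4: |B_a(0.3)| = sqrt(0.5 / 0.6001) = sqrt(0.833194)
Step 5: = 0.9128

0.9128


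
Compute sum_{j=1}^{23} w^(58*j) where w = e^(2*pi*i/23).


Step 1: The sum sum_{j=1}^{n} w^(k*j) equals n if n | k, else 0.
Step 2: Here n = 23, k = 58
Step 3: Does n divide k? 23 | 58 -> False
Step 4: Sum = 0

0


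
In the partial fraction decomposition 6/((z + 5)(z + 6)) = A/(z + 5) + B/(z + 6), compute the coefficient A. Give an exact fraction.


Step 1: Multiply both sides by (z + 5) and set z = -5
Step 2: A = 6 / (-5 + 6)
Step 3: A = 6 / 1
Step 4: A = 6

6


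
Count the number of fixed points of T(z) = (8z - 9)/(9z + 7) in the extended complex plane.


Step 1: Fixed points satisfy T(z) = z
Step 2: 9z^2 - z + 9 = 0
Step 3: Discriminant = (-1)^2 - 4*9*9 = -323
Step 4: Number of fixed points = 2

2


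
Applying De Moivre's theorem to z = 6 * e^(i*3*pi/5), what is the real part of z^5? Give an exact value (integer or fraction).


Step 1: By De Moivre's theorem, z^5 = 6^5 * e^(i*5*3*pi/5) = 7776 * (cos(3*pi) + i*sin(3*pi))
Step 2: |z|^5 = 6^5 = 7776
Step 3: Reduce the angle mod 2*pi: 3*pi - 2*pi = pi
Step 4: cos(pi) = -1
Step 5: Re(z^5) = 7776 * (-1) = -7776

-7776


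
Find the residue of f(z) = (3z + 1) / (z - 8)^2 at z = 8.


Step 1: Pole of order 2 at z = 8
Step 2: Res = lim d/dz [(z - 8)^2 * f(z)] as z -> 8
Step 3: (z - 8)^2 * f(z) = 3z + 1
Step 4: d/dz[3z + 1] = 3

3


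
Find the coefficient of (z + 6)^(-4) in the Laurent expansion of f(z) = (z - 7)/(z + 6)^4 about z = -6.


Step 1: Write the numerator in powers of (z + 6): z - 7 = (z + 6) + (1*(-6) - 7) = (z + 6) - 13
Step 2: Divide by (z + 6)^4: f(z) = -13(z + 6)^(-4) + (z + 6)^(-3)
Step 3: This finite sum is the Laurent series of f about z = -6.
Step 4: Coefficient of (z + 6)^(-4) = 1*(-6) - 7 = -13

-13


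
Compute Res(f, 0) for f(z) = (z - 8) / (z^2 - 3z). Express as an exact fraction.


Step 1: Q(z) = z^2 - 3z = (z)(z - 3)
Step 2: Q'(z) = 2z - 3
Step 3: Q'(0) = -3, P(0) = -8
Step 4: Res = P(0)/Q'(0) = -8/(-3) = 8/3

8/3


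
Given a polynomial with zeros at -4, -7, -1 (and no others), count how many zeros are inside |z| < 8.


Step 1: Check each root:
  z = -4: |-4| = 4 < 8
  z = -7: |-7| = 7 < 8
  z = -1: |-1| = 1 < 8
Step 2: Count = 3

3


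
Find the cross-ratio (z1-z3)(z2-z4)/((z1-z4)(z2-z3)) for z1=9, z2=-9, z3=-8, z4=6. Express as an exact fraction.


Step 1: (z1-z3)(z2-z4) = 17 * (-15) = -255
Step 2: (z1-z4)(z2-z3) = 3 * (-1) = -3
Step 3: Cross-ratio = 255/3 = 85

85


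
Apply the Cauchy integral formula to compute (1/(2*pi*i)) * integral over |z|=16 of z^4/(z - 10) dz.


Step 1: f(z) = z^4, a = 10 is inside |z| = 16
Step 2: By Cauchy integral formula: (1/(2pi*i)) * integral = f(a)
Step 3: f(10) = 10^4 = 10000

10000


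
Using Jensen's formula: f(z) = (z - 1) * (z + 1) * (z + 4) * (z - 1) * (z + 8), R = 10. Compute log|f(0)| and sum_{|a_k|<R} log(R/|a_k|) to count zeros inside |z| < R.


Jensen's formula: (1/2pi)*integral log|f(Re^it)|dt = log|f(0)| + sum_{|a_k|<R} log(R/|a_k|)
Step 1: f(0) = (-1) * 1 * 4 * (-1) * 8 = 32
Step 2: log|f(0)| = log|1| + log|-1| + log|-4| + log|1| + log|-8| = 3.4657
Step 3: Zeros inside |z| < 10: 1, -1, -4, 1, -8
Step 4: Jensen sum = log(10/1) + log(10/1) + log(10/4) + log(10/1) + log(10/8) = 8.0472
Step 5: n(R) = number of terms in the Jensen sum = count of zeros inside |z| < 10 = 5

5


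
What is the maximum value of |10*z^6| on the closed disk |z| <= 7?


Step 1: On |z| = 7, |f(z)| = 10 * |z|^6 = 10 * 7^6
Step 2: By maximum modulus principle, maximum is on boundary.
Step 3: Maximum = 10 * 117649 = 1176490

1176490


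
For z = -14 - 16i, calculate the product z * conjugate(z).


Step 1: conj(z) = -14 + 16i
Step 2: z * conj(z) = (-14)^2 + (-16)^2
Step 3: = 196 + 256 = 452

452


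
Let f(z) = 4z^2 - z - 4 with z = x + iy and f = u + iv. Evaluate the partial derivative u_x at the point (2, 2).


Step 1: f(z) = 4(x+iy)^2 - (x+iy) - 4
Step 2: u = 4(x^2 - y^2) - x - 4
Step 3: u_x = 8x - 1
Step 4: At (2, 2): u_x = 16 - 1 = 15

15


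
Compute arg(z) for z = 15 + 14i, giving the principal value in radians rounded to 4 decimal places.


Step 1: z = 15 + 14i
Step 2: arg(z) = atan2(14, 15)
Step 3: arg(z) = 0.7509

0.7509


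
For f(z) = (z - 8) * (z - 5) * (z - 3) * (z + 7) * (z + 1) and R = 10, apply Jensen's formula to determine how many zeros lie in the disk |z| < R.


Jensen's formula: (1/2pi)*integral log|f(Re^it)|dt = log|f(0)| + sum_{|a_k|<R} log(R/|a_k|)
Step 1: f(0) = (-8) * (-5) * (-3) * 7 * 1 = -840
Step 2: log|f(0)| = log|8| + log|5| + log|3| + log|-7| + log|-1| = 6.7334
Step 3: Zeros inside |z| < 10: 8, 5, 3, -7, -1
Step 4: Jensen sum = log(10/8) + log(10/5) + log(10/3) + log(10/7) + log(10/1) = 4.7795
Step 5: n(R) = number of terms in the Jensen sum = count of zeros inside |z| < 10 = 5

5


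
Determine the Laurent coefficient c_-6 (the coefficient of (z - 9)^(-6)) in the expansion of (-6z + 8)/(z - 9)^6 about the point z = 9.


Step 1: Write the numerator in powers of (z - 9): -6z + 8 = -6(z - 9) + (-6*9 + 8) = -6(z - 9) - 46
Step 2: Divide by (z - 9)^6: f(z) = -46(z - 9)^(-6) - 6(z - 9)^(-5)
Step 3: This finite sum is the Laurent series of f about z = 9.
Step 4: Coefficient of (z - 9)^(-6) = -6*9 + 8 = -46

-46


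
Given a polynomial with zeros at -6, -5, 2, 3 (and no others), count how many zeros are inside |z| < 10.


Step 1: Check each root:
  z = -6: |-6| = 6 < 10
  z = -5: |-5| = 5 < 10
  z = 2: |2| = 2 < 10
  z = 3: |3| = 3 < 10
Step 2: Count = 4

4


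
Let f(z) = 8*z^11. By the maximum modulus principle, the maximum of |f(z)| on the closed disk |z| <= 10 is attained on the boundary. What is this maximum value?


Step 1: On |z| = 10, |f(z)| = 8 * |z|^11 = 8 * 10^11
Step 2: By maximum modulus principle, maximum is on boundary.
Step 3: Maximum = 8 * 100000000000 = 800000000000

800000000000


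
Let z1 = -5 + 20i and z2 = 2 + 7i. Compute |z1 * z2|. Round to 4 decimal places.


Step 1: |z1| = sqrt((-5)^2 + 20^2) = sqrt(425)
Step 2: |z2| = sqrt(2^2 + 7^2) = sqrt(53)
Step 3: |z1*z2| = |z1|*|z2| = sqrt(425) * sqrt(53) = sqrt(425 * 53) = sqrt(22525)
Step 4: = 150.0833

150.0833


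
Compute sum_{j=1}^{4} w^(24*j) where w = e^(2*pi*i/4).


Step 1: The sum sum_{j=1}^{n} w^(k*j) equals n if n | k, else 0.
Step 2: Here n = 4, k = 24
Step 3: Does n divide k? 4 | 24 -> True
Step 4: Sum = 4

4


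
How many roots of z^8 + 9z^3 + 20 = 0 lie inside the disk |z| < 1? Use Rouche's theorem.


Step 1: On |z| = 1 the three terms have sizes |z^8| = 1^8 = 1, |9z^3| = 9*1^3 = 9, |20| = 20
Step 2: The dominant term is g(z) = 20; let h(z) = z^8 + 9z^3 so f = g + h
Step 3: On |z| = 1: |g| = 20 and |h| <= 1 + 9 = 10
Step 4: Since 20 > 10, |h| < |g| on |z| = 1, so by Rouche f has the same number of zeros as g inside |z| < 1
Step 5: g(z) = 20 is a nonzero constant with no zeros inside |z| < 1. Answer = 0

0


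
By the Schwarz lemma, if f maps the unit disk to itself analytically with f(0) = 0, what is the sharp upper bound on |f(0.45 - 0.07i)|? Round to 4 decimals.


Step 1: Schwarz lemma: if f: D -> D is analytic with f(0) = 0, then |f(z)| <= |z| for all z in D, and this is sharp (f(z) = z).
Step 2: |z0|^2 = 0.45^2 + (-0.07)^2 = 0.2074
Step 3: |z0| = sqrt(0.2074) = 0.455412
Step 4: Best bound = |z0| = 0.4554

0.4554


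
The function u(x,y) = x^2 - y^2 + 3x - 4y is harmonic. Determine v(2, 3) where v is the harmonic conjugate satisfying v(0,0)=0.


Step 1: v_x = -u_y = 2y + 4
Step 2: v_y = u_x = 2x + 3
Step 3: v = 2xy + 4x + 3y + C
Step 4: v(0,0) = 0 => C = 0
Step 5: v(2, 3) = 29

29
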